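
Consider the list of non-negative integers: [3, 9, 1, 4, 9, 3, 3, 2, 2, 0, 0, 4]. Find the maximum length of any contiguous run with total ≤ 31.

10

[3] sum 3 len 1
[3, 9] sum 12 len 2
[3, 9, 1] sum 13 len 3
[3, 9, 1, 4] sum 17 len 4
[3, 9, 1, 4, 9] sum 26 len 5
[3, 9, 1, 4, 9, 3] sum 29 len 6
[9, 1, 4, 9, 3, 3] sum 29 len 6
[9, 1, 4, 9, 3, 3, 2] sum 31 len 7
[1, 4, 9, 3, 3, 2, 2] sum 24 len 7
[1, 4, 9, 3, 3, 2, 2, 0] sum 24 len 8
[1, 4, 9, 3, 3, 2, 2, 0, 0] sum 24 len 9
[1, 4, 9, 3, 3, 2, 2, 0, 0, 4] sum 28 len 10
Longest length seen: 10.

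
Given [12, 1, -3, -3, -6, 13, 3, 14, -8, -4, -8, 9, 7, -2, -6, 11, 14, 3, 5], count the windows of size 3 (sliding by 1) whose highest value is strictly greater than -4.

16

12 1 -3 → max 12  > -4 ✓
1 -3 -3 → max 1  > -4 ✓
-3 -3 -6 → max -3  > -4 ✓
-3 -6 13 → max 13  > -4 ✓
-6 13 3 → max 13  > -4 ✓
13 3 14 → max 14  > -4 ✓
3 14 -8 → max 14  > -4 ✓
14 -8 -4 → max 14  > -4 ✓
-8 -4 -8 → max -4
-4 -8 9 → max 9  > -4 ✓
-8 9 7 → max 9  > -4 ✓
9 7 -2 → max 9  > -4 ✓
7 -2 -6 → max 7  > -4 ✓
-2 -6 11 → max 11  > -4 ✓
-6 11 14 → max 14  > -4 ✓
11 14 3 → max 14  > -4 ✓
14 3 5 → max 14  > -4 ✓
16 windows satisfy the condition.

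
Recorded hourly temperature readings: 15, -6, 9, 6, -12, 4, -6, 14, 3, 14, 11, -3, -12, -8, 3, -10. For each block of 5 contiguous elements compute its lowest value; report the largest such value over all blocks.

Window mins for each of the 12 positions:
15 -6 9 6 -12 → min -12
-6 9 6 -12 4 → min -12
9 6 -12 4 -6 → min -12
6 -12 4 -6 14 → min -12
-12 4 -6 14 3 → min -12
4 -6 14 3 14 → min -6
-6 14 3 14 11 → min -6
14 3 14 11 -3 → min -3
3 14 11 -3 -12 → min -12
14 11 -3 -12 -8 → min -12
11 -3 -12 -8 3 → min -12
-3 -12 -8 3 -10 → min -12
Largest of these is -3.

-3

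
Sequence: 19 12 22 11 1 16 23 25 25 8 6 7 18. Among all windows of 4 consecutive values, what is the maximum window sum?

Window sums for each of the 10 positions:
19 12 22 11 → sum 64
12 22 11 1 → sum 46
22 11 1 16 → sum 50
11 1 16 23 → sum 51
1 16 23 25 → sum 65
16 23 25 25 → sum 89
23 25 25 8 → sum 81
25 25 8 6 → sum 64
25 8 6 7 → sum 46
8 6 7 18 → sum 39
Maximum of these is 89.

89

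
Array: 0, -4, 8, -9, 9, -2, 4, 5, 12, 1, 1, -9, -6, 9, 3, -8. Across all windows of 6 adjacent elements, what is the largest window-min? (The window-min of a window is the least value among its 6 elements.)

-2

(0, -4, 8, -9, 9, -2) → min -9
(-4, 8, -9, 9, -2, 4) → min -9
(8, -9, 9, -2, 4, 5) → min -9
(-9, 9, -2, 4, 5, 12) → min -9
(9, -2, 4, 5, 12, 1) → min -2
(-2, 4, 5, 12, 1, 1) → min -2
(4, 5, 12, 1, 1, -9) → min -9
(5, 12, 1, 1, -9, -6) → min -9
(12, 1, 1, -9, -6, 9) → min -9
(1, 1, -9, -6, 9, 3) → min -9
(1, -9, -6, 9, 3, -8) → min -9
Largest of these is -2.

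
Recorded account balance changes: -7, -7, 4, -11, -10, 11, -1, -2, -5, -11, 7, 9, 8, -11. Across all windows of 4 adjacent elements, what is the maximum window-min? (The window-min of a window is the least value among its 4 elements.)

Each size-4 window and its min:
(-7, -7, 4, -11) → min -11
(-7, 4, -11, -10) → min -11
(4, -11, -10, 11) → min -11
(-11, -10, 11, -1) → min -11
(-10, 11, -1, -2) → min -10
(11, -1, -2, -5) → min -5
(-1, -2, -5, -11) → min -11
(-2, -5, -11, 7) → min -11
(-5, -11, 7, 9) → min -11
(-11, 7, 9, 8) → min -11
(7, 9, 8, -11) → min -11
Maximum of these is -5.

-5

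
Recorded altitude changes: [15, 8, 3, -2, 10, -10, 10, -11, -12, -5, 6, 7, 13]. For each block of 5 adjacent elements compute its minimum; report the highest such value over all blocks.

Window mins for each of the 9 positions:
15 8 3 -2 10 → min -2
8 3 -2 10 -10 → min -10
3 -2 10 -10 10 → min -10
-2 10 -10 10 -11 → min -11
10 -10 10 -11 -12 → min -12
-10 10 -11 -12 -5 → min -12
10 -11 -12 -5 6 → min -12
-11 -12 -5 6 7 → min -12
-12 -5 6 7 13 → min -12
Highest of these is -2.

-2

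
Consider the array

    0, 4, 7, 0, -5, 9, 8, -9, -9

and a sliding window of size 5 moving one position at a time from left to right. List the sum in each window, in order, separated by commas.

(0, 4, 7, 0, -5) → sum 6
(4, 7, 0, -5, 9) → sum 15
(7, 0, -5, 9, 8) → sum 19
(0, -5, 9, 8, -9) → sum 3
(-5, 9, 8, -9, -9) → sum -6

6, 15, 19, 3, -6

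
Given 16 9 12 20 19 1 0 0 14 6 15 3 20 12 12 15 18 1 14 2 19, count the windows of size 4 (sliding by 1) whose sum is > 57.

[16, 9, 12, 20] → sum 57
[9, 12, 20, 19] → sum 60  > 57 ✓
[12, 20, 19, 1] → sum 52
[20, 19, 1, 0] → sum 40
[19, 1, 0, 0] → sum 20
[1, 0, 0, 14] → sum 15
[0, 0, 14, 6] → sum 20
[0, 14, 6, 15] → sum 35
[14, 6, 15, 3] → sum 38
[6, 15, 3, 20] → sum 44
[15, 3, 20, 12] → sum 50
[3, 20, 12, 12] → sum 47
[20, 12, 12, 15] → sum 59  > 57 ✓
[12, 12, 15, 18] → sum 57
[12, 15, 18, 1] → sum 46
[15, 18, 1, 14] → sum 48
[18, 1, 14, 2] → sum 35
[1, 14, 2, 19] → sum 36
2 windows satisfy the condition.

2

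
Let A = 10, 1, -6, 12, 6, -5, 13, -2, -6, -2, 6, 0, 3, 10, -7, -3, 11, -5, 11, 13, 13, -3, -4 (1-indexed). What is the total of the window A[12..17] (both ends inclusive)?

14

Elements at indices 12..17: 0, 3, 10, -7, -3, 11
sum(0, 3, 10, -7, -3, 11) = 14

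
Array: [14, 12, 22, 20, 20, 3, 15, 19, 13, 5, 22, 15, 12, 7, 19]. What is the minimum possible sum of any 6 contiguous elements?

(14, 12, 22, 20, 20, 3) → sum 91
(12, 22, 20, 20, 3, 15) → sum 92
(22, 20, 20, 3, 15, 19) → sum 99
(20, 20, 3, 15, 19, 13) → sum 90
(20, 3, 15, 19, 13, 5) → sum 75
(3, 15, 19, 13, 5, 22) → sum 77
(15, 19, 13, 5, 22, 15) → sum 89
(19, 13, 5, 22, 15, 12) → sum 86
(13, 5, 22, 15, 12, 7) → sum 74
(5, 22, 15, 12, 7, 19) → sum 80
Minimum of these is 74.

74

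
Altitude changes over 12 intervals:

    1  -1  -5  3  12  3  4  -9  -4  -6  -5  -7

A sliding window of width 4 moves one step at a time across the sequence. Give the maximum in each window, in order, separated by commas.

1 -1 -5 3 → max 3
-1 -5 3 12 → max 12
-5 3 12 3 → max 12
3 12 3 4 → max 12
12 3 4 -9 → max 12
3 4 -9 -4 → max 4
4 -9 -4 -6 → max 4
-9 -4 -6 -5 → max -4
-4 -6 -5 -7 → max -4

3, 12, 12, 12, 12, 4, 4, -4, -4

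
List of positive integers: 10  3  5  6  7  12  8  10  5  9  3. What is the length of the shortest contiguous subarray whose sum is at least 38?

add 10: running sum 10 < 38
add 3: running sum 13 < 38
add 5: running sum 18 < 38
add 6: running sum 24 < 38
add 7: running sum 31 < 38
add 12: shortest ending here [10, 3, 5, 6, 7, 12] sum 43, len 6
add 8: shortest ending here [5, 6, 7, 12, 8] sum 38, len 5
add 10: shortest ending here [6, 7, 12, 8, 10] sum 43, len 5
add 5: shortest ending here [7, 12, 8, 10, 5] sum 42, len 5
add 9: shortest ending here [12, 8, 10, 5, 9] sum 44, len 5
add 3: shortest ending here [12, 8, 10, 5, 9, 3] sum 47, len 6
Shortest qualifying length: 5.

5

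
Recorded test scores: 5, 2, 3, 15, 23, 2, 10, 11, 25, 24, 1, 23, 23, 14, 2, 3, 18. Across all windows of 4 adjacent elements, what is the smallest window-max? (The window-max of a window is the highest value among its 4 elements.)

15

(5, 2, 3, 15) → max 15
(2, 3, 15, 23) → max 23
(3, 15, 23, 2) → max 23
(15, 23, 2, 10) → max 23
(23, 2, 10, 11) → max 23
(2, 10, 11, 25) → max 25
(10, 11, 25, 24) → max 25
(11, 25, 24, 1) → max 25
(25, 24, 1, 23) → max 25
(24, 1, 23, 23) → max 24
(1, 23, 23, 14) → max 23
(23, 23, 14, 2) → max 23
(23, 14, 2, 3) → max 23
(14, 2, 3, 18) → max 18
Smallest of these is 15.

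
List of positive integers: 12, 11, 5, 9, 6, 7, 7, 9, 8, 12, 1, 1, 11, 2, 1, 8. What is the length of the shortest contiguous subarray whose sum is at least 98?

13

Extend right; whenever the sum reaches 98, record the length and shrink from the left:
add 12: running sum 12 < 98
add 11: running sum 23 < 98
add 5: running sum 28 < 98
add 9: running sum 37 < 98
add 6: running sum 43 < 98
add 7: running sum 50 < 98
add 7: running sum 57 < 98
add 9: running sum 66 < 98
add 8: running sum 74 < 98
add 12: running sum 86 < 98
add 1: running sum 87 < 98
add 1: running sum 88 < 98
end 12: [12, 11, 5, 9, 6, 7, 7, 9, 8, 12, 1, 1, 11] sum 99, len 13
end 13: [12, 11, 5, 9, 6, 7, 7, 9, 8, 12, 1, 1, 11, 2] sum 101, len 14
end 14: [12, 11, 5, 9, 6, 7, 7, 9, 8, 12, 1, 1, 11, 2, 1] sum 102, len 15
end 15: [11, 5, 9, 6, 7, 7, 9, 8, 12, 1, 1, 11, 2, 1, 8] sum 98, len 15
Shortest qualifying length: 13.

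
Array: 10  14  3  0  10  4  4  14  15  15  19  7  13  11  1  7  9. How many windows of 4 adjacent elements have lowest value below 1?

4

[10, 14, 3, 0] → min 0  < 1 ✓
[14, 3, 0, 10] → min 0  < 1 ✓
[3, 0, 10, 4] → min 0  < 1 ✓
[0, 10, 4, 4] → min 0  < 1 ✓
[10, 4, 4, 14] → min 4
[4, 4, 14, 15] → min 4
[4, 14, 15, 15] → min 4
[14, 15, 15, 19] → min 14
[15, 15, 19, 7] → min 7
[15, 19, 7, 13] → min 7
[19, 7, 13, 11] → min 7
[7, 13, 11, 1] → min 1
[13, 11, 1, 7] → min 1
[11, 1, 7, 9] → min 1
4 windows satisfy the condition.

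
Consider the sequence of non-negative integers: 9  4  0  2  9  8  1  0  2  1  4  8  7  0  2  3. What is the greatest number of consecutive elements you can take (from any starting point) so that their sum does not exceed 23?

[9] sum 9 len 1
[9, 4] sum 13 len 2
[9, 4, 0] sum 13 len 3
[9, 4, 0, 2] sum 15 len 4
[4, 0, 2, 9] sum 15 len 4
[4, 0, 2, 9, 8] sum 23 len 5
[0, 2, 9, 8, 1] sum 20 len 5
[0, 2, 9, 8, 1, 0] sum 20 len 6
[0, 2, 9, 8, 1, 0, 2] sum 22 len 7
[0, 2, 9, 8, 1, 0, 2, 1] sum 23 len 8
[8, 1, 0, 2, 1, 4] sum 16 len 6
[1, 0, 2, 1, 4, 8] sum 16 len 6
[1, 0, 2, 1, 4, 8, 7] sum 23 len 7
[1, 0, 2, 1, 4, 8, 7, 0] sum 23 len 8
[1, 4, 8, 7, 0, 2] sum 22 len 6
[8, 7, 0, 2, 3] sum 20 len 5
Longest length seen: 8.

8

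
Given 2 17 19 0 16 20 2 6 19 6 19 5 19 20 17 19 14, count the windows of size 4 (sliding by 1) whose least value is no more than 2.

7

(2, 17, 19, 0) → min 0  ≤ 2 ✓
(17, 19, 0, 16) → min 0  ≤ 2 ✓
(19, 0, 16, 20) → min 0  ≤ 2 ✓
(0, 16, 20, 2) → min 0  ≤ 2 ✓
(16, 20, 2, 6) → min 2  ≤ 2 ✓
(20, 2, 6, 19) → min 2  ≤ 2 ✓
(2, 6, 19, 6) → min 2  ≤ 2 ✓
(6, 19, 6, 19) → min 6
(19, 6, 19, 5) → min 5
(6, 19, 5, 19) → min 5
(19, 5, 19, 20) → min 5
(5, 19, 20, 17) → min 5
(19, 20, 17, 19) → min 17
(20, 17, 19, 14) → min 14
7 windows satisfy the condition.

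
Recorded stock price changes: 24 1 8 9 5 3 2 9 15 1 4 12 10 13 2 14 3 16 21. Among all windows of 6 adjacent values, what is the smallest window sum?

28

Window sums for each of the 14 positions:
(24, 1, 8, 9, 5, 3) → sum 50
(1, 8, 9, 5, 3, 2) → sum 28
(8, 9, 5, 3, 2, 9) → sum 36
(9, 5, 3, 2, 9, 15) → sum 43
(5, 3, 2, 9, 15, 1) → sum 35
(3, 2, 9, 15, 1, 4) → sum 34
(2, 9, 15, 1, 4, 12) → sum 43
(9, 15, 1, 4, 12, 10) → sum 51
(15, 1, 4, 12, 10, 13) → sum 55
(1, 4, 12, 10, 13, 2) → sum 42
(4, 12, 10, 13, 2, 14) → sum 55
(12, 10, 13, 2, 14, 3) → sum 54
(10, 13, 2, 14, 3, 16) → sum 58
(13, 2, 14, 3, 16, 21) → sum 69
Smallest of these is 28.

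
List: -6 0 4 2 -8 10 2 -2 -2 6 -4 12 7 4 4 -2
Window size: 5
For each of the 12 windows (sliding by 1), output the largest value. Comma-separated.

4, 10, 10, 10, 10, 10, 6, 12, 12, 12, 12, 12

(-6, 0, 4, 2, -8) → max 4
(0, 4, 2, -8, 10) → max 10
(4, 2, -8, 10, 2) → max 10
(2, -8, 10, 2, -2) → max 10
(-8, 10, 2, -2, -2) → max 10
(10, 2, -2, -2, 6) → max 10
(2, -2, -2, 6, -4) → max 6
(-2, -2, 6, -4, 12) → max 12
(-2, 6, -4, 12, 7) → max 12
(6, -4, 12, 7, 4) → max 12
(-4, 12, 7, 4, 4) → max 12
(12, 7, 4, 4, -2) → max 12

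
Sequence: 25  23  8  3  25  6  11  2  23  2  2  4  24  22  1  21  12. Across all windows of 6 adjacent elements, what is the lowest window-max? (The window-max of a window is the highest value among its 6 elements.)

[25, 23, 8, 3, 25, 6] → max 25
[23, 8, 3, 25, 6, 11] → max 25
[8, 3, 25, 6, 11, 2] → max 25
[3, 25, 6, 11, 2, 23] → max 25
[25, 6, 11, 2, 23, 2] → max 25
[6, 11, 2, 23, 2, 2] → max 23
[11, 2, 23, 2, 2, 4] → max 23
[2, 23, 2, 2, 4, 24] → max 24
[23, 2, 2, 4, 24, 22] → max 24
[2, 2, 4, 24, 22, 1] → max 24
[2, 4, 24, 22, 1, 21] → max 24
[4, 24, 22, 1, 21, 12] → max 24
Lowest of these is 23.

23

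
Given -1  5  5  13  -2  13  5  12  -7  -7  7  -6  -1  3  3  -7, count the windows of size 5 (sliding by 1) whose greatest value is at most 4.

-1 5 5 13 -2 → max 13
5 5 13 -2 13 → max 13
5 13 -2 13 5 → max 13
13 -2 13 5 12 → max 13
-2 13 5 12 -7 → max 13
13 5 12 -7 -7 → max 13
5 12 -7 -7 7 → max 12
12 -7 -7 7 -6 → max 12
-7 -7 7 -6 -1 → max 7
-7 7 -6 -1 3 → max 7
7 -6 -1 3 3 → max 7
-6 -1 3 3 -7 → max 3  ≤ 4 ✓
1 window satisfy the condition.

1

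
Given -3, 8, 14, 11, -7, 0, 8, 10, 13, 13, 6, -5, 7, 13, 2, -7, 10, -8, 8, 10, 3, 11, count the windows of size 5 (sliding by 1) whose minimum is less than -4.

[-3, 8, 14, 11, -7] → min -7  < -4 ✓
[8, 14, 11, -7, 0] → min -7  < -4 ✓
[14, 11, -7, 0, 8] → min -7  < -4 ✓
[11, -7, 0, 8, 10] → min -7  < -4 ✓
[-7, 0, 8, 10, 13] → min -7  < -4 ✓
[0, 8, 10, 13, 13] → min 0
[8, 10, 13, 13, 6] → min 6
[10, 13, 13, 6, -5] → min -5  < -4 ✓
[13, 13, 6, -5, 7] → min -5  < -4 ✓
[13, 6, -5, 7, 13] → min -5  < -4 ✓
[6, -5, 7, 13, 2] → min -5  < -4 ✓
[-5, 7, 13, 2, -7] → min -7  < -4 ✓
[7, 13, 2, -7, 10] → min -7  < -4 ✓
[13, 2, -7, 10, -8] → min -8  < -4 ✓
[2, -7, 10, -8, 8] → min -8  < -4 ✓
[-7, 10, -8, 8, 10] → min -8  < -4 ✓
[10, -8, 8, 10, 3] → min -8  < -4 ✓
[-8, 8, 10, 3, 11] → min -8  < -4 ✓
16 windows satisfy the condition.

16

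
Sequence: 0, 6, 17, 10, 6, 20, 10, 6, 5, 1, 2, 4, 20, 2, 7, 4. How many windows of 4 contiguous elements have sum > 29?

0 6 17 10 → sum 33  > 29 ✓
6 17 10 6 → sum 39  > 29 ✓
17 10 6 20 → sum 53  > 29 ✓
10 6 20 10 → sum 46  > 29 ✓
6 20 10 6 → sum 42  > 29 ✓
20 10 6 5 → sum 41  > 29 ✓
10 6 5 1 → sum 22
6 5 1 2 → sum 14
5 1 2 4 → sum 12
1 2 4 20 → sum 27
2 4 20 2 → sum 28
4 20 2 7 → sum 33  > 29 ✓
20 2 7 4 → sum 33  > 29 ✓
8 windows satisfy the condition.

8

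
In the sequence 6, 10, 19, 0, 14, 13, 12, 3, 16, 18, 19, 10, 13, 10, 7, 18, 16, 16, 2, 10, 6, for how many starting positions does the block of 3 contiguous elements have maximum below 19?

13

(6, 10, 19) → max 19
(10, 19, 0) → max 19
(19, 0, 14) → max 19
(0, 14, 13) → max 14  < 19 ✓
(14, 13, 12) → max 14  < 19 ✓
(13, 12, 3) → max 13  < 19 ✓
(12, 3, 16) → max 16  < 19 ✓
(3, 16, 18) → max 18  < 19 ✓
(16, 18, 19) → max 19
(18, 19, 10) → max 19
(19, 10, 13) → max 19
(10, 13, 10) → max 13  < 19 ✓
(13, 10, 7) → max 13  < 19 ✓
(10, 7, 18) → max 18  < 19 ✓
(7, 18, 16) → max 18  < 19 ✓
(18, 16, 16) → max 18  < 19 ✓
(16, 16, 2) → max 16  < 19 ✓
(16, 2, 10) → max 16  < 19 ✓
(2, 10, 6) → max 10  < 19 ✓
13 windows satisfy the condition.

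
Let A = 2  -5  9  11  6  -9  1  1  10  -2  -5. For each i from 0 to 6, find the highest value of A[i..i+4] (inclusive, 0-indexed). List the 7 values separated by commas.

Sliding a size-5 window across the 11 values:
[2, -5, 9, 11, 6] → max 11
[-5, 9, 11, 6, -9] → max 11
[9, 11, 6, -9, 1] → max 11
[11, 6, -9, 1, 1] → max 11
[6, -9, 1, 1, 10] → max 10
[-9, 1, 1, 10, -2] → max 10
[1, 1, 10, -2, -5] → max 10

11, 11, 11, 11, 10, 10, 10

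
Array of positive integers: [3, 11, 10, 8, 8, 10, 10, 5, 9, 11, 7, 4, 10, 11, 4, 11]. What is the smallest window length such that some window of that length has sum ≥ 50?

6

add 3: running sum 3 < 50
add 11: running sum 14 < 50
add 10: running sum 24 < 50
add 8: running sum 32 < 50
add 8: running sum 40 < 50
end 5: [3, 11, 10, 8, 8, 10] sum 50, len 6
end 6: [11, 10, 8, 8, 10, 10] sum 57, len 6
end 7: [10, 8, 8, 10, 10, 5] sum 51, len 6
end 8: [8, 8, 10, 10, 5, 9] sum 50, len 6
end 9: [8, 10, 10, 5, 9, 11] sum 53, len 6
end 10: [10, 10, 5, 9, 11, 7] sum 52, len 6
end 11: [10, 10, 5, 9, 11, 7, 4] sum 56, len 7
end 12: [10, 5, 9, 11, 7, 4, 10] sum 56, len 7
end 13: [9, 11, 7, 4, 10, 11] sum 52, len 6
end 14: [9, 11, 7, 4, 10, 11, 4] sum 56, len 7
end 15: [11, 7, 4, 10, 11, 4, 11] sum 58, len 7
Shortest qualifying length: 6.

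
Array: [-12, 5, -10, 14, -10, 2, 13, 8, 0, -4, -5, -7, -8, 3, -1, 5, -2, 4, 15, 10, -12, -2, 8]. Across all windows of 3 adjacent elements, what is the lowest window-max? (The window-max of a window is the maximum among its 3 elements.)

-5

-12 5 -10 → max 5
5 -10 14 → max 14
-10 14 -10 → max 14
14 -10 2 → max 14
-10 2 13 → max 13
2 13 8 → max 13
13 8 0 → max 13
8 0 -4 → max 8
0 -4 -5 → max 0
-4 -5 -7 → max -4
-5 -7 -8 → max -5
-7 -8 3 → max 3
-8 3 -1 → max 3
3 -1 5 → max 5
-1 5 -2 → max 5
5 -2 4 → max 5
-2 4 15 → max 15
4 15 10 → max 15
15 10 -12 → max 15
10 -12 -2 → max 10
-12 -2 8 → max 8
Lowest of these is -5.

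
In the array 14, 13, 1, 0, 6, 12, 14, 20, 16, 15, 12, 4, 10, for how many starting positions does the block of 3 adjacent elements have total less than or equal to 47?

(14, 13, 1) → sum 28  ≤ 47 ✓
(13, 1, 0) → sum 14  ≤ 47 ✓
(1, 0, 6) → sum 7  ≤ 47 ✓
(0, 6, 12) → sum 18  ≤ 47 ✓
(6, 12, 14) → sum 32  ≤ 47 ✓
(12, 14, 20) → sum 46  ≤ 47 ✓
(14, 20, 16) → sum 50
(20, 16, 15) → sum 51
(16, 15, 12) → sum 43  ≤ 47 ✓
(15, 12, 4) → sum 31  ≤ 47 ✓
(12, 4, 10) → sum 26  ≤ 47 ✓
9 windows satisfy the condition.

9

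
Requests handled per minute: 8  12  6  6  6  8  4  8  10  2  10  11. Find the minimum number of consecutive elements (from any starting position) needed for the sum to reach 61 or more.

9

add 8: running sum 8 < 61
add 12: running sum 20 < 61
add 6: running sum 26 < 61
add 6: running sum 32 < 61
add 6: running sum 38 < 61
add 8: running sum 46 < 61
add 4: running sum 50 < 61
add 8: running sum 58 < 61
add 10: shortest ending here [8, 12, 6, 6, 6, 8, 4, 8, 10] sum 68, len 9
add 2: shortest ending here [12, 6, 6, 6, 8, 4, 8, 10, 2] sum 62, len 9
add 10: shortest ending here [12, 6, 6, 6, 8, 4, 8, 10, 2, 10] sum 72, len 10
add 11: shortest ending here [6, 6, 8, 4, 8, 10, 2, 10, 11] sum 65, len 9
Shortest qualifying length: 9.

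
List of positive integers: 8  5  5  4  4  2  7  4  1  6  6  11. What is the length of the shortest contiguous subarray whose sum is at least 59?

12

Extend right; whenever the sum reaches 59, record the length and shrink from the left:
add 8: running sum 8 < 59
add 5: running sum 13 < 59
add 5: running sum 18 < 59
add 4: running sum 22 < 59
add 4: running sum 26 < 59
add 2: running sum 28 < 59
add 7: running sum 35 < 59
add 4: running sum 39 < 59
add 1: running sum 40 < 59
add 6: running sum 46 < 59
add 6: running sum 52 < 59
add 11: shortest ending here [8, 5, 5, 4, 4, 2, 7, 4, 1, 6, 6, 11] sum 63, len 12
Shortest qualifying length: 12.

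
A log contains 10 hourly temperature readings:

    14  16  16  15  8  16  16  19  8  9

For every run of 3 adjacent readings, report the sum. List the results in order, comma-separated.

46, 47, 39, 39, 40, 51, 43, 36

Sliding a size-3 window across the 10 values:
[14, 16, 16] → sum 46
[16, 16, 15] → sum 47
[16, 15, 8] → sum 39
[15, 8, 16] → sum 39
[8, 16, 16] → sum 40
[16, 16, 19] → sum 51
[16, 19, 8] → sum 43
[19, 8, 9] → sum 36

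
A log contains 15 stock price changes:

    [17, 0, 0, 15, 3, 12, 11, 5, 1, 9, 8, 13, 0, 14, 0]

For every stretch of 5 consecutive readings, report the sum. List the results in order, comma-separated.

(17, 0, 0, 15, 3) → sum 35
(0, 0, 15, 3, 12) → sum 30
(0, 15, 3, 12, 11) → sum 41
(15, 3, 12, 11, 5) → sum 46
(3, 12, 11, 5, 1) → sum 32
(12, 11, 5, 1, 9) → sum 38
(11, 5, 1, 9, 8) → sum 34
(5, 1, 9, 8, 13) → sum 36
(1, 9, 8, 13, 0) → sum 31
(9, 8, 13, 0, 14) → sum 44
(8, 13, 0, 14, 0) → sum 35

35, 30, 41, 46, 32, 38, 34, 36, 31, 44, 35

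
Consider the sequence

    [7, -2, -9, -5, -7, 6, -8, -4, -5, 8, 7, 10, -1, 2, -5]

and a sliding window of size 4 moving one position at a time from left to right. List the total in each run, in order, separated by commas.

-9, -23, -15, -14, -13, -11, -9, 6, 20, 24, 18, 6

7 -2 -9 -5 → sum -9
-2 -9 -5 -7 → sum -23
-9 -5 -7 6 → sum -15
-5 -7 6 -8 → sum -14
-7 6 -8 -4 → sum -13
6 -8 -4 -5 → sum -11
-8 -4 -5 8 → sum -9
-4 -5 8 7 → sum 6
-5 8 7 10 → sum 20
8 7 10 -1 → sum 24
7 10 -1 2 → sum 18
10 -1 2 -5 → sum 6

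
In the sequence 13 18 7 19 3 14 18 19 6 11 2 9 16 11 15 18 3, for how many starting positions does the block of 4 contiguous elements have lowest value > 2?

10

[13, 18, 7, 19] → min 7  > 2 ✓
[18, 7, 19, 3] → min 3  > 2 ✓
[7, 19, 3, 14] → min 3  > 2 ✓
[19, 3, 14, 18] → min 3  > 2 ✓
[3, 14, 18, 19] → min 3  > 2 ✓
[14, 18, 19, 6] → min 6  > 2 ✓
[18, 19, 6, 11] → min 6  > 2 ✓
[19, 6, 11, 2] → min 2
[6, 11, 2, 9] → min 2
[11, 2, 9, 16] → min 2
[2, 9, 16, 11] → min 2
[9, 16, 11, 15] → min 9  > 2 ✓
[16, 11, 15, 18] → min 11  > 2 ✓
[11, 15, 18, 3] → min 3  > 2 ✓
10 windows satisfy the condition.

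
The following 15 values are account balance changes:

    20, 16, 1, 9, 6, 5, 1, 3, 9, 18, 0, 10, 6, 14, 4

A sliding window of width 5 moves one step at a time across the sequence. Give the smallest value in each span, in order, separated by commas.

[20, 16, 1, 9, 6] → min 1
[16, 1, 9, 6, 5] → min 1
[1, 9, 6, 5, 1] → min 1
[9, 6, 5, 1, 3] → min 1
[6, 5, 1, 3, 9] → min 1
[5, 1, 3, 9, 18] → min 1
[1, 3, 9, 18, 0] → min 0
[3, 9, 18, 0, 10] → min 0
[9, 18, 0, 10, 6] → min 0
[18, 0, 10, 6, 14] → min 0
[0, 10, 6, 14, 4] → min 0

1, 1, 1, 1, 1, 1, 0, 0, 0, 0, 0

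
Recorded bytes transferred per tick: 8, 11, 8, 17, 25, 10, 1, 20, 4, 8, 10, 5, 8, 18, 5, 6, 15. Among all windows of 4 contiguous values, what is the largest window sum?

Window sums for each of the 14 positions:
[8, 11, 8, 17] → sum 44
[11, 8, 17, 25] → sum 61
[8, 17, 25, 10] → sum 60
[17, 25, 10, 1] → sum 53
[25, 10, 1, 20] → sum 56
[10, 1, 20, 4] → sum 35
[1, 20, 4, 8] → sum 33
[20, 4, 8, 10] → sum 42
[4, 8, 10, 5] → sum 27
[8, 10, 5, 8] → sum 31
[10, 5, 8, 18] → sum 41
[5, 8, 18, 5] → sum 36
[8, 18, 5, 6] → sum 37
[18, 5, 6, 15] → sum 44
Largest of these is 61.

61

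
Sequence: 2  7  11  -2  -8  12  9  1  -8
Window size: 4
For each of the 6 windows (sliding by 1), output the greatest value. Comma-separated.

2 7 11 -2 → max 11
7 11 -2 -8 → max 11
11 -2 -8 12 → max 12
-2 -8 12 9 → max 12
-8 12 9 1 → max 12
12 9 1 -8 → max 12

11, 11, 12, 12, 12, 12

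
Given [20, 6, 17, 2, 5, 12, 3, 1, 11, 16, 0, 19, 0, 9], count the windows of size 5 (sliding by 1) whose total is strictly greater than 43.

4

(20, 6, 17, 2, 5) → sum 50  > 43 ✓
(6, 17, 2, 5, 12) → sum 42
(17, 2, 5, 12, 3) → sum 39
(2, 5, 12, 3, 1) → sum 23
(5, 12, 3, 1, 11) → sum 32
(12, 3, 1, 11, 16) → sum 43
(3, 1, 11, 16, 0) → sum 31
(1, 11, 16, 0, 19) → sum 47  > 43 ✓
(11, 16, 0, 19, 0) → sum 46  > 43 ✓
(16, 0, 19, 0, 9) → sum 44  > 43 ✓
4 windows satisfy the condition.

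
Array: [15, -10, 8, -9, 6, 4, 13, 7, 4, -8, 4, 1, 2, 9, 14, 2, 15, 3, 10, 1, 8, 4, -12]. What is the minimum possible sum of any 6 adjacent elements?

10

(15, -10, 8, -9, 6, 4) → sum 14
(-10, 8, -9, 6, 4, 13) → sum 12
(8, -9, 6, 4, 13, 7) → sum 29
(-9, 6, 4, 13, 7, 4) → sum 25
(6, 4, 13, 7, 4, -8) → sum 26
(4, 13, 7, 4, -8, 4) → sum 24
(13, 7, 4, -8, 4, 1) → sum 21
(7, 4, -8, 4, 1, 2) → sum 10
(4, -8, 4, 1, 2, 9) → sum 12
(-8, 4, 1, 2, 9, 14) → sum 22
(4, 1, 2, 9, 14, 2) → sum 32
(1, 2, 9, 14, 2, 15) → sum 43
(2, 9, 14, 2, 15, 3) → sum 45
(9, 14, 2, 15, 3, 10) → sum 53
(14, 2, 15, 3, 10, 1) → sum 45
(2, 15, 3, 10, 1, 8) → sum 39
(15, 3, 10, 1, 8, 4) → sum 41
(3, 10, 1, 8, 4, -12) → sum 14
Minimum of these is 10.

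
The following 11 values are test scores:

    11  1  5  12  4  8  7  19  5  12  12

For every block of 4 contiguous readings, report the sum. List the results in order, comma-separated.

29, 22, 29, 31, 38, 39, 43, 48

11 1 5 12 → sum 29
1 5 12 4 → sum 22
5 12 4 8 → sum 29
12 4 8 7 → sum 31
4 8 7 19 → sum 38
8 7 19 5 → sum 39
7 19 5 12 → sum 43
19 5 12 12 → sum 48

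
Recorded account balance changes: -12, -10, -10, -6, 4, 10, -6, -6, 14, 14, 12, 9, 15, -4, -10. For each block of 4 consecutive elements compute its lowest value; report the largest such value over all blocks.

9

Each size-4 window and its min:
-12 -10 -10 -6 → min -12
-10 -10 -6 4 → min -10
-10 -6 4 10 → min -10
-6 4 10 -6 → min -6
4 10 -6 -6 → min -6
10 -6 -6 14 → min -6
-6 -6 14 14 → min -6
-6 14 14 12 → min -6
14 14 12 9 → min 9
14 12 9 15 → min 9
12 9 15 -4 → min -4
9 15 -4 -10 → min -10
Largest of these is 9.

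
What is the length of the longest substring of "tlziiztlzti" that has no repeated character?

4

add t: [t] len 1
add l: [t, l] len 2
add z: [t, l, z] len 3
add i: [t, l, z, i] len 4
add i (repeat i, move left end past it): [i] len 1
add z: [i, z] len 2
add t: [i, z, t] len 3
add l: [i, z, t, l] len 4
add z (repeat z, move left end past it): [t, l, z] len 3
add t (repeat t, move left end past it): [l, z, t] len 3
add i: [l, z, t, i] len 4
Longest all-distinct length: 4.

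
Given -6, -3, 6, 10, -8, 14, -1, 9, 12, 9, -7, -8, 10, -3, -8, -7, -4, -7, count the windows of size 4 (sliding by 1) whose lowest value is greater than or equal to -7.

(-6, -3, 6, 10) → min -6  ≥ -7 ✓
(-3, 6, 10, -8) → min -8
(6, 10, -8, 14) → min -8
(10, -8, 14, -1) → min -8
(-8, 14, -1, 9) → min -8
(14, -1, 9, 12) → min -1  ≥ -7 ✓
(-1, 9, 12, 9) → min -1  ≥ -7 ✓
(9, 12, 9, -7) → min -7  ≥ -7 ✓
(12, 9, -7, -8) → min -8
(9, -7, -8, 10) → min -8
(-7, -8, 10, -3) → min -8
(-8, 10, -3, -8) → min -8
(10, -3, -8, -7) → min -8
(-3, -8, -7, -4) → min -8
(-8, -7, -4, -7) → min -8
4 windows satisfy the condition.

4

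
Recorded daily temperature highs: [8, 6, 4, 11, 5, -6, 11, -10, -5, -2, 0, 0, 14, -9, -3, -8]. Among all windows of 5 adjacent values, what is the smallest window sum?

-17

Window sums for each of the 12 positions:
(8, 6, 4, 11, 5) → sum 34
(6, 4, 11, 5, -6) → sum 20
(4, 11, 5, -6, 11) → sum 25
(11, 5, -6, 11, -10) → sum 11
(5, -6, 11, -10, -5) → sum -5
(-6, 11, -10, -5, -2) → sum -12
(11, -10, -5, -2, 0) → sum -6
(-10, -5, -2, 0, 0) → sum -17
(-5, -2, 0, 0, 14) → sum 7
(-2, 0, 0, 14, -9) → sum 3
(0, 0, 14, -9, -3) → sum 2
(0, 14, -9, -3, -8) → sum -6
Smallest of these is -17.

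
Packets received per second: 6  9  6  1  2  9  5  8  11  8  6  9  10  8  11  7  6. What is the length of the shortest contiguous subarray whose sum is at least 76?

add 6: running sum 6 < 76
add 9: running sum 15 < 76
add 6: running sum 21 < 76
add 1: running sum 22 < 76
add 2: running sum 24 < 76
add 9: running sum 33 < 76
add 5: running sum 38 < 76
add 8: running sum 46 < 76
add 11: running sum 57 < 76
add 8: running sum 65 < 76
add 6: running sum 71 < 76
add 9: shortest ending here [6, 9, 6, 1, 2, 9, 5, 8, 11, 8, 6, 9] sum 80, len 12
add 10: shortest ending here [9, 6, 1, 2, 9, 5, 8, 11, 8, 6, 9, 10] sum 84, len 12
add 8: shortest ending here [2, 9, 5, 8, 11, 8, 6, 9, 10, 8] sum 76, len 10
add 11: shortest ending here [5, 8, 11, 8, 6, 9, 10, 8, 11] sum 76, len 9
add 7: shortest ending here [8, 11, 8, 6, 9, 10, 8, 11, 7] sum 78, len 9
add 6: shortest ending here [11, 8, 6, 9, 10, 8, 11, 7, 6] sum 76, len 9
Shortest qualifying length: 9.

9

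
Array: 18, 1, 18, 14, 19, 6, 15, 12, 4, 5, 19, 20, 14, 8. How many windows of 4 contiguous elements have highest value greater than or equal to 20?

18 1 18 14 → max 18
1 18 14 19 → max 19
18 14 19 6 → max 19
14 19 6 15 → max 19
19 6 15 12 → max 19
6 15 12 4 → max 15
15 12 4 5 → max 15
12 4 5 19 → max 19
4 5 19 20 → max 20  ≥ 20 ✓
5 19 20 14 → max 20  ≥ 20 ✓
19 20 14 8 → max 20  ≥ 20 ✓
3 windows satisfy the condition.

3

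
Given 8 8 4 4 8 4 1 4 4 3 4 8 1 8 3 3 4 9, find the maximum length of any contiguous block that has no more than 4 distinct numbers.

17

[8] 1 distinct, len 1
[8, 8] 1 distinct, len 2
[8, 8, 4] 2 distinct, len 3
[8, 8, 4, 4] 2 distinct, len 4
[8, 8, 4, 4, 8] 2 distinct, len 5
[8, 8, 4, 4, 8, 4] 2 distinct, len 6
[8, 8, 4, 4, 8, 4, 1] 3 distinct, len 7
[8, 8, 4, 4, 8, 4, 1, 4] 3 distinct, len 8
[8, 8, 4, 4, 8, 4, 1, 4, 4] 3 distinct, len 9
[8, 8, 4, 4, 8, 4, 1, 4, 4, 3] 4 distinct, len 10
[8, 8, 4, 4, 8, 4, 1, 4, 4, 3, 4] 4 distinct, len 11
[8, 8, 4, 4, 8, 4, 1, 4, 4, 3, 4, 8] 4 distinct, len 12
[8, 8, 4, 4, 8, 4, 1, 4, 4, 3, 4, 8, 1] 4 distinct, len 13
[8, 8, 4, 4, 8, 4, 1, 4, 4, 3, 4, 8, 1, 8] 4 distinct, len 14
[8, 8, 4, 4, 8, 4, 1, 4, 4, 3, 4, 8, 1, 8, 3] 4 distinct, len 15
[8, 8, 4, 4, 8, 4, 1, 4, 4, 3, 4, 8, 1, 8, 3, 3] 4 distinct, len 16
[8, 8, 4, 4, 8, 4, 1, 4, 4, 3, 4, 8, 1, 8, 3, 3, 4] 4 distinct, len 17
[8, 3, 3, 4, 9] 4 distinct, len 5
Longest length with ≤4 distinct: 17.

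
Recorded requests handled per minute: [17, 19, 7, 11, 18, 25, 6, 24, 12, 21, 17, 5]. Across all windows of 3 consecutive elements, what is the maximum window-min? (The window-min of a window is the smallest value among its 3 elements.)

17 19 7 → min 7
19 7 11 → min 7
7 11 18 → min 7
11 18 25 → min 11
18 25 6 → min 6
25 6 24 → min 6
6 24 12 → min 6
24 12 21 → min 12
12 21 17 → min 12
21 17 5 → min 5
Maximum of these is 12.

12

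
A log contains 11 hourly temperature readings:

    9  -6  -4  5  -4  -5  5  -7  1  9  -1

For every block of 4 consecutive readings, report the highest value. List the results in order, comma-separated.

9, 5, 5, 5, 5, 5, 9, 9

Sliding a size-4 window across the 11 values:
(9, -6, -4, 5) → max 9
(-6, -4, 5, -4) → max 5
(-4, 5, -4, -5) → max 5
(5, -4, -5, 5) → max 5
(-4, -5, 5, -7) → max 5
(-5, 5, -7, 1) → max 5
(5, -7, 1, 9) → max 9
(-7, 1, 9, -1) → max 9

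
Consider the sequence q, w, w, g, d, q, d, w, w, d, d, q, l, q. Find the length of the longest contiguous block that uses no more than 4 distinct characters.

add q: window [q] (1 distinct), len 1
add w: window [q, w] (2 distinct), len 2
add w: window [q, w, w] (2 distinct), len 3
add g: window [q, w, w, g] (3 distinct), len 4
add d: window [q, w, w, g, d] (4 distinct), len 5
add q: window [q, w, w, g, d, q] (4 distinct), len 6
add d: window [q, w, w, g, d, q, d] (4 distinct), len 7
add w: window [q, w, w, g, d, q, d, w] (4 distinct), len 8
add w: window [q, w, w, g, d, q, d, w, w] (4 distinct), len 9
add d: window [q, w, w, g, d, q, d, w, w, d] (4 distinct), len 10
add d: window [q, w, w, g, d, q, d, w, w, d, d] (4 distinct), len 11
add q: window [q, w, w, g, d, q, d, w, w, d, d, q] (4 distinct), len 12
add l: window [d, q, d, w, w, d, d, q, l] (4 distinct), len 9
add q: window [d, q, d, w, w, d, d, q, l, q] (4 distinct), len 10
Longest length with ≤4 distinct: 12.

12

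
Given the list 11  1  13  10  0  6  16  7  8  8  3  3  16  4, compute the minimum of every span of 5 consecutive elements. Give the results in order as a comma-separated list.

0, 0, 0, 0, 0, 6, 3, 3, 3, 3

11 1 13 10 0 → min 0
1 13 10 0 6 → min 0
13 10 0 6 16 → min 0
10 0 6 16 7 → min 0
0 6 16 7 8 → min 0
6 16 7 8 8 → min 6
16 7 8 8 3 → min 3
7 8 8 3 3 → min 3
8 8 3 3 16 → min 3
8 3 3 16 4 → min 3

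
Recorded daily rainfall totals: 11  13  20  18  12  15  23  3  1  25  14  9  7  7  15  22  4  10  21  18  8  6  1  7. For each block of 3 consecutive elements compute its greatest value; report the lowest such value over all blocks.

[11, 13, 20] → max 20
[13, 20, 18] → max 20
[20, 18, 12] → max 20
[18, 12, 15] → max 18
[12, 15, 23] → max 23
[15, 23, 3] → max 23
[23, 3, 1] → max 23
[3, 1, 25] → max 25
[1, 25, 14] → max 25
[25, 14, 9] → max 25
[14, 9, 7] → max 14
[9, 7, 7] → max 9
[7, 7, 15] → max 15
[7, 15, 22] → max 22
[15, 22, 4] → max 22
[22, 4, 10] → max 22
[4, 10, 21] → max 21
[10, 21, 18] → max 21
[21, 18, 8] → max 21
[18, 8, 6] → max 18
[8, 6, 1] → max 8
[6, 1, 7] → max 7
Lowest of these is 7.

7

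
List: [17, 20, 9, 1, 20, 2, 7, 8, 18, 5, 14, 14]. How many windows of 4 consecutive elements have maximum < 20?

4

[17, 20, 9, 1] → max 20
[20, 9, 1, 20] → max 20
[9, 1, 20, 2] → max 20
[1, 20, 2, 7] → max 20
[20, 2, 7, 8] → max 20
[2, 7, 8, 18] → max 18  < 20 ✓
[7, 8, 18, 5] → max 18  < 20 ✓
[8, 18, 5, 14] → max 18  < 20 ✓
[18, 5, 14, 14] → max 18  < 20 ✓
4 windows satisfy the condition.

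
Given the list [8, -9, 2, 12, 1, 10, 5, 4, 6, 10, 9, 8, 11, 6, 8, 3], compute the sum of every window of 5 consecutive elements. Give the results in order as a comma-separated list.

14, 16, 30, 32, 26, 35, 34, 37, 44, 44, 42, 36

Sliding a size-5 window across the 16 values:
8 -9 2 12 1 → sum 14
-9 2 12 1 10 → sum 16
2 12 1 10 5 → sum 30
12 1 10 5 4 → sum 32
1 10 5 4 6 → sum 26
10 5 4 6 10 → sum 35
5 4 6 10 9 → sum 34
4 6 10 9 8 → sum 37
6 10 9 8 11 → sum 44
10 9 8 11 6 → sum 44
9 8 11 6 8 → sum 42
8 11 6 8 3 → sum 36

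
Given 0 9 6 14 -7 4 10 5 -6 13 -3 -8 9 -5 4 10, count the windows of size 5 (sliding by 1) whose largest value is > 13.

4

(0, 9, 6, 14, -7) → max 14  > 13 ✓
(9, 6, 14, -7, 4) → max 14  > 13 ✓
(6, 14, -7, 4, 10) → max 14  > 13 ✓
(14, -7, 4, 10, 5) → max 14  > 13 ✓
(-7, 4, 10, 5, -6) → max 10
(4, 10, 5, -6, 13) → max 13
(10, 5, -6, 13, -3) → max 13
(5, -6, 13, -3, -8) → max 13
(-6, 13, -3, -8, 9) → max 13
(13, -3, -8, 9, -5) → max 13
(-3, -8, 9, -5, 4) → max 9
(-8, 9, -5, 4, 10) → max 10
4 windows satisfy the condition.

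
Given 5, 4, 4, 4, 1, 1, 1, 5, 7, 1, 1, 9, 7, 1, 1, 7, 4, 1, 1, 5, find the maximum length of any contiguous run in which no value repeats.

3

add 5: [5] len 1
add 4: [5, 4] len 2
add 4 (repeat 4, move left end past it): [4] len 1
add 4 (repeat 4, move left end past it): [4] len 1
add 1: [4, 1] len 2
add 1 (repeat 1, move left end past it): [1] len 1
add 1 (repeat 1, move left end past it): [1] len 1
add 5: [1, 5] len 2
add 7: [1, 5, 7] len 3
add 1 (repeat 1, move left end past it): [5, 7, 1] len 3
add 1 (repeat 1, move left end past it): [1] len 1
add 9: [1, 9] len 2
add 7: [1, 9, 7] len 3
add 1 (repeat 1, move left end past it): [9, 7, 1] len 3
add 1 (repeat 1, move left end past it): [1] len 1
add 7: [1, 7] len 2
add 4: [1, 7, 4] len 3
add 1 (repeat 1, move left end past it): [7, 4, 1] len 3
add 1 (repeat 1, move left end past it): [1] len 1
add 5: [1, 5] len 2
Longest all-distinct length: 3.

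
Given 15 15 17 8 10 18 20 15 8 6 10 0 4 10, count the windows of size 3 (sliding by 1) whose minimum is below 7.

5

(15, 15, 17) → min 15
(15, 17, 8) → min 8
(17, 8, 10) → min 8
(8, 10, 18) → min 8
(10, 18, 20) → min 10
(18, 20, 15) → min 15
(20, 15, 8) → min 8
(15, 8, 6) → min 6  < 7 ✓
(8, 6, 10) → min 6  < 7 ✓
(6, 10, 0) → min 0  < 7 ✓
(10, 0, 4) → min 0  < 7 ✓
(0, 4, 10) → min 0  < 7 ✓
5 windows satisfy the condition.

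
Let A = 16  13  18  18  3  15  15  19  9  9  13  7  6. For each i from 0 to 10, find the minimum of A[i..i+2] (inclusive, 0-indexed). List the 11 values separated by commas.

(16, 13, 18) → min 13
(13, 18, 18) → min 13
(18, 18, 3) → min 3
(18, 3, 15) → min 3
(3, 15, 15) → min 3
(15, 15, 19) → min 15
(15, 19, 9) → min 9
(19, 9, 9) → min 9
(9, 9, 13) → min 9
(9, 13, 7) → min 7
(13, 7, 6) → min 6

13, 13, 3, 3, 3, 15, 9, 9, 9, 7, 6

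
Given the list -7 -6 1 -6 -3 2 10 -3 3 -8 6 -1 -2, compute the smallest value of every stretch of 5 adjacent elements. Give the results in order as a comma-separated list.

-7, -6, -6, -6, -3, -8, -8, -8, -8

Sliding a size-5 window across the 13 values:
(-7, -6, 1, -6, -3) → min -7
(-6, 1, -6, -3, 2) → min -6
(1, -6, -3, 2, 10) → min -6
(-6, -3, 2, 10, -3) → min -6
(-3, 2, 10, -3, 3) → min -3
(2, 10, -3, 3, -8) → min -8
(10, -3, 3, -8, 6) → min -8
(-3, 3, -8, 6, -1) → min -8
(3, -8, 6, -1, -2) → min -8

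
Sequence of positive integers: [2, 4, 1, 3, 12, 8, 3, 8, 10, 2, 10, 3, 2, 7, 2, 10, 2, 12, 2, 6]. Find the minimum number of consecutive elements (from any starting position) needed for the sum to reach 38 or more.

add 2: running sum 2 < 38
add 4: running sum 6 < 38
add 1: running sum 7 < 38
add 3: running sum 10 < 38
add 12: running sum 22 < 38
add 8: running sum 30 < 38
add 3: running sum 33 < 38
add 8: shortest ending here [4, 1, 3, 12, 8, 3, 8] sum 39, len 7
add 10: shortest ending here [12, 8, 3, 8, 10] sum 41, len 5
add 2: shortest ending here [12, 8, 3, 8, 10, 2] sum 43, len 6
add 10: shortest ending here [8, 3, 8, 10, 2, 10] sum 41, len 6
add 3: shortest ending here [8, 3, 8, 10, 2, 10, 3] sum 44, len 7
add 2: shortest ending here [3, 8, 10, 2, 10, 3, 2] sum 38, len 7
add 7: shortest ending here [8, 10, 2, 10, 3, 2, 7] sum 42, len 7
add 2: shortest ending here [8, 10, 2, 10, 3, 2, 7, 2] sum 44, len 8
add 10: shortest ending here [10, 2, 10, 3, 2, 7, 2, 10] sum 46, len 8
add 2: shortest ending here [2, 10, 3, 2, 7, 2, 10, 2] sum 38, len 8
add 12: shortest ending here [3, 2, 7, 2, 10, 2, 12] sum 38, len 7
add 2: shortest ending here [3, 2, 7, 2, 10, 2, 12, 2] sum 40, len 8
add 6: shortest ending here [7, 2, 10, 2, 12, 2, 6] sum 41, len 7
Shortest qualifying length: 5.

5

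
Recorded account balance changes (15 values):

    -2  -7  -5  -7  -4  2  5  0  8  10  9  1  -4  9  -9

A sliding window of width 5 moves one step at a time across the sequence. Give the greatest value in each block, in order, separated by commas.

-2, 2, 5, 5, 8, 10, 10, 10, 10, 10, 9

(-2, -7, -5, -7, -4) → max -2
(-7, -5, -7, -4, 2) → max 2
(-5, -7, -4, 2, 5) → max 5
(-7, -4, 2, 5, 0) → max 5
(-4, 2, 5, 0, 8) → max 8
(2, 5, 0, 8, 10) → max 10
(5, 0, 8, 10, 9) → max 10
(0, 8, 10, 9, 1) → max 10
(8, 10, 9, 1, -4) → max 10
(10, 9, 1, -4, 9) → max 10
(9, 1, -4, 9, -9) → max 9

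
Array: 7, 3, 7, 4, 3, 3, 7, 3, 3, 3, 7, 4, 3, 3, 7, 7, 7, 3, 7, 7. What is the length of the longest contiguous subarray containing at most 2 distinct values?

Extend right; when distinct count exceeds 2, shrink from the left:
add 7: window [7] (1 distinct), len 1
add 3: window [7, 3] (2 distinct), len 2
add 7: window [7, 3, 7] (2 distinct), len 3
add 4: window [7, 4] (2 distinct), len 2
add 3: window [4, 3] (2 distinct), len 2
add 3: window [4, 3, 3] (2 distinct), len 3
add 7: window [3, 3, 7] (2 distinct), len 3
add 3: window [3, 3, 7, 3] (2 distinct), len 4
add 3: window [3, 3, 7, 3, 3] (2 distinct), len 5
add 3: window [3, 3, 7, 3, 3, 3] (2 distinct), len 6
add 7: window [3, 3, 7, 3, 3, 3, 7] (2 distinct), len 7
add 4: window [7, 4] (2 distinct), len 2
add 3: window [4, 3] (2 distinct), len 2
add 3: window [4, 3, 3] (2 distinct), len 3
add 7: window [3, 3, 7] (2 distinct), len 3
add 7: window [3, 3, 7, 7] (2 distinct), len 4
add 7: window [3, 3, 7, 7, 7] (2 distinct), len 5
add 3: window [3, 3, 7, 7, 7, 3] (2 distinct), len 6
add 7: window [3, 3, 7, 7, 7, 3, 7] (2 distinct), len 7
add 7: window [3, 3, 7, 7, 7, 3, 7, 7] (2 distinct), len 8
Longest length with ≤2 distinct: 8.

8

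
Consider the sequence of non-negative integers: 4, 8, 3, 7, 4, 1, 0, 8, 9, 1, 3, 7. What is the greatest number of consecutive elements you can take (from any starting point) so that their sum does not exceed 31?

7

Extend to the right; shrink from the left whenever the sum exceeds 31:
add 4: [4] sum 4, len 1
add 8: [4, 8] sum 12, len 2
add 3: [4, 8, 3] sum 15, len 3
add 7: [4, 8, 3, 7] sum 22, len 4
add 4: [4, 8, 3, 7, 4] sum 26, len 5
add 1: [4, 8, 3, 7, 4, 1] sum 27, len 6
add 0: [4, 8, 3, 7, 4, 1, 0] sum 27, len 7
add 8: [8, 3, 7, 4, 1, 0, 8] sum 31, len 7
add 9: [7, 4, 1, 0, 8, 9] sum 29, len 6
add 1: [7, 4, 1, 0, 8, 9, 1] sum 30, len 7
add 3: [4, 1, 0, 8, 9, 1, 3] sum 26, len 7
add 7: [1, 0, 8, 9, 1, 3, 7] sum 29, len 7
Longest length seen: 7.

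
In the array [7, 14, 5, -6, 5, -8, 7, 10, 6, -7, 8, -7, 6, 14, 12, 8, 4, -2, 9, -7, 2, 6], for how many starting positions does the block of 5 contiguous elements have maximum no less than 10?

13

7 14 5 -6 5 → max 14  ≥ 10 ✓
14 5 -6 5 -8 → max 14  ≥ 10 ✓
5 -6 5 -8 7 → max 7
-6 5 -8 7 10 → max 10  ≥ 10 ✓
5 -8 7 10 6 → max 10  ≥ 10 ✓
-8 7 10 6 -7 → max 10  ≥ 10 ✓
7 10 6 -7 8 → max 10  ≥ 10 ✓
10 6 -7 8 -7 → max 10  ≥ 10 ✓
6 -7 8 -7 6 → max 8
-7 8 -7 6 14 → max 14  ≥ 10 ✓
8 -7 6 14 12 → max 14  ≥ 10 ✓
-7 6 14 12 8 → max 14  ≥ 10 ✓
6 14 12 8 4 → max 14  ≥ 10 ✓
14 12 8 4 -2 → max 14  ≥ 10 ✓
12 8 4 -2 9 → max 12  ≥ 10 ✓
8 4 -2 9 -7 → max 9
4 -2 9 -7 2 → max 9
-2 9 -7 2 6 → max 9
13 windows satisfy the condition.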